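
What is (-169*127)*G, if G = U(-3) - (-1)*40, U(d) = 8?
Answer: -1030224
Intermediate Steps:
G = 48 (G = 8 - (-1)*40 = 8 - 1*(-40) = 8 + 40 = 48)
(-169*127)*G = -169*127*48 = -21463*48 = -1030224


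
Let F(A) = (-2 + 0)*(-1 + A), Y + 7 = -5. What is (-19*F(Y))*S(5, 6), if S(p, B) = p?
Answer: -2470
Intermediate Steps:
Y = -12 (Y = -7 - 5 = -12)
F(A) = 2 - 2*A (F(A) = -2*(-1 + A) = 2 - 2*A)
(-19*F(Y))*S(5, 6) = -19*(2 - 2*(-12))*5 = -19*(2 + 24)*5 = -19*26*5 = -494*5 = -2470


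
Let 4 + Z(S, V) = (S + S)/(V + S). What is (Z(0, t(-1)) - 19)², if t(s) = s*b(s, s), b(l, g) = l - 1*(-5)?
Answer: 529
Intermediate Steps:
b(l, g) = 5 + l (b(l, g) = l + 5 = 5 + l)
t(s) = s*(5 + s)
Z(S, V) = -4 + 2*S/(S + V) (Z(S, V) = -4 + (S + S)/(V + S) = -4 + (2*S)/(S + V) = -4 + 2*S/(S + V))
(Z(0, t(-1)) - 19)² = (2*(-1*0 - (-2)*(5 - 1))/(0 - (5 - 1)) - 19)² = (2*(0 - (-2)*4)/(0 - 1*4) - 19)² = (2*(0 - 2*(-4))/(0 - 4) - 19)² = (2*(0 + 8)/(-4) - 19)² = (2*(-¼)*8 - 19)² = (-4 - 19)² = (-23)² = 529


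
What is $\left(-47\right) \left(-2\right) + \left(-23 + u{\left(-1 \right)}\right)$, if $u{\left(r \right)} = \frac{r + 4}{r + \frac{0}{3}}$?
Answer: $68$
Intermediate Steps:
$u{\left(r \right)} = \frac{4 + r}{r}$ ($u{\left(r \right)} = \frac{4 + r}{r + 0 \cdot \frac{1}{3}} = \frac{4 + r}{r + 0} = \frac{4 + r}{r}$)
$\left(-47\right) \left(-2\right) + \left(-23 + u{\left(-1 \right)}\right) = \left(-47\right) \left(-2\right) - \left(23 - \frac{4 - 1}{-1}\right) = 94 - 26 = 68$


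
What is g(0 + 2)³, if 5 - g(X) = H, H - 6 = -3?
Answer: 8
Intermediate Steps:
H = 3 (H = 6 - 3 = 3)
g(X) = 2 (g(X) = 5 - 1*3 = 5 - 3 = 2)
g(0 + 2)³ = 2³ = 8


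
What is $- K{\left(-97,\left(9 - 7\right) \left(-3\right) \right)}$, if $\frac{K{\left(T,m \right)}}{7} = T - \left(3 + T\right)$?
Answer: $21$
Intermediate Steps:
$K{\left(T,m \right)} = -21$ ($K{\left(T,m \right)} = 7 \left(T - \left(3 + T\right)\right) = 7 \left(-3\right) = -21$)
$- K{\left(-97,\left(9 - 7\right) \left(-3\right) \right)} = \left(-1\right) \left(-21\right) = 21$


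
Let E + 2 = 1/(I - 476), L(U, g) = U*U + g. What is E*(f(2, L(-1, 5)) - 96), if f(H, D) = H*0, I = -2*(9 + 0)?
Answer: 47472/247 ≈ 192.19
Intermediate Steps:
L(U, g) = g + U² (L(U, g) = U² + g = g + U²)
I = -18 (I = -2*9 = -18)
f(H, D) = 0
E = -989/494 (E = -2 + 1/(-18 - 476) = -2 + 1/(-494) = -2 - 1/494 = -989/494 ≈ -2.0020)
E*(f(2, L(-1, 5)) - 96) = -989*(0 - 96)/494 = -989/494*(-96) = 47472/247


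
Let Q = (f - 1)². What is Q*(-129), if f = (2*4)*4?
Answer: -123969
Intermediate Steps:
f = 32 (f = 8*4 = 32)
Q = 961 (Q = (32 - 1)² = 31² = 961)
Q*(-129) = 961*(-129) = -123969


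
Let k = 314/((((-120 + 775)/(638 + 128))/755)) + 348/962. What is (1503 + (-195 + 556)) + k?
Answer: 17586973942/63011 ≈ 2.7911e+5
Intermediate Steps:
k = 17469521438/63011 (k = 314/(((655/766)*(1/755))) + 348*(1/962) = 314/(((655*(1/766))*(1/755))) + 174/481 = 314/(((655/766)*(1/755))) + 174/481 = 314/(131/115666) + 174/481 = 314*(115666/131) + 174/481 = 36319124/131 + 174/481 = 17469521438/63011 ≈ 2.7725e+5)
(1503 + (-195 + 556)) + k = (1503 + (-195 + 556)) + 17469521438/63011 = (1503 + 361) + 17469521438/63011 = 1864 + 17469521438/63011 = 17586973942/63011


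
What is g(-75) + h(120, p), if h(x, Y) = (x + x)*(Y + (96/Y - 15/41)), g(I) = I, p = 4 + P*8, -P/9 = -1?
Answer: 14318295/779 ≈ 18380.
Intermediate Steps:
P = 9 (P = -9*(-1) = 9)
p = 76 (p = 4 + 9*8 = 4 + 72 = 76)
h(x, Y) = 2*x*(-15/41 + Y + 96/Y) (h(x, Y) = (2*x)*(Y + (96/Y - 15*1/41)) = (2*x)*(Y + (96/Y - 15/41)) = (2*x)*(Y + (-15/41 + 96/Y)) = (2*x)*(-15/41 + Y + 96/Y) = 2*x*(-15/41 + Y + 96/Y))
g(-75) + h(120, p) = -75 + (2/41)*120*(3936 + 76*(-15 + 41*76))/76 = -75 + (2/41)*120*(1/76)*(3936 + 76*(-15 + 3116)) = -75 + (2/41)*120*(1/76)*(3936 + 76*3101) = -75 + (2/41)*120*(1/76)*(3936 + 235676) = -75 + (2/41)*120*(1/76)*239612 = -75 + 14376720/779 = 14318295/779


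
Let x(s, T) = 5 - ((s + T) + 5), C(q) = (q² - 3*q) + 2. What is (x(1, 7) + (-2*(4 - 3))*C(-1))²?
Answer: 400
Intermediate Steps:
C(q) = 2 + q² - 3*q
x(s, T) = -T - s (x(s, T) = 5 - ((T + s) + 5) = 5 - (5 + T + s) = 5 + (-5 - T - s) = -T - s)
(x(1, 7) + (-2*(4 - 3))*C(-1))² = ((-1*7 - 1*1) + (-2*(4 - 3))*(2 + (-1)² - 3*(-1)))² = ((-7 - 1) + (-2*1)*(2 + 1 + 3))² = (-8 - 2*6)² = (-8 - 12)² = (-20)² = 400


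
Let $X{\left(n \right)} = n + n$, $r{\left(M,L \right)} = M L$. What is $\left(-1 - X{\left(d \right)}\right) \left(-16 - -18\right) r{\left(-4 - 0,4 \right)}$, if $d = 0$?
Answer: $32$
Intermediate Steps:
$r{\left(M,L \right)} = L M$
$X{\left(n \right)} = 2 n$
$\left(-1 - X{\left(d \right)}\right) \left(-16 - -18\right) r{\left(-4 - 0,4 \right)} = \left(-1 - 2 \cdot 0\right) \left(-16 - -18\right) 4 \left(-4 - 0\right) = \left(-1 - 0\right) \left(-16 + 18\right) 4 \left(-4 + 0\right) = \left(-1 + 0\right) 2 \cdot 4 \left(-4\right) = \left(-1\right) 2 \left(-16\right) = \left(-2\right) \left(-16\right) = 32$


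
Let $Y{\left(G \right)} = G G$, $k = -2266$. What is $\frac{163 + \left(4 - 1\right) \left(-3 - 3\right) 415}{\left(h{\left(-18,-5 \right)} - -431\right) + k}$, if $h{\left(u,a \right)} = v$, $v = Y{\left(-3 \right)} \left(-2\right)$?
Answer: $\frac{7307}{1853} \approx 3.9433$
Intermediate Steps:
$Y{\left(G \right)} = G^{2}$
$v = -18$ ($v = \left(-3\right)^{2} \left(-2\right) = 9 \left(-2\right) = -18$)
$h{\left(u,a \right)} = -18$
$\frac{163 + \left(4 - 1\right) \left(-3 - 3\right) 415}{\left(h{\left(-18,-5 \right)} - -431\right) + k} = \frac{163 + \left(4 - 1\right) \left(-3 - 3\right) 415}{\left(-18 - -431\right) - 2266} = \frac{163 + 3 \left(-6\right) 415}{\left(-18 + 431\right) - 2266} = \frac{163 - 7470}{413 - 2266} = \frac{163 - 7470}{-1853} = \left(-7307\right) \left(- \frac{1}{1853}\right) = \frac{7307}{1853}$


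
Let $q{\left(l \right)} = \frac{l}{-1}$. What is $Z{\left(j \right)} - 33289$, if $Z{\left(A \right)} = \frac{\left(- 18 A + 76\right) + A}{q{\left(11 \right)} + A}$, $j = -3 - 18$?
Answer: $- \frac{1065681}{32} \approx -33303.0$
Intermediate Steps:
$q{\left(l \right)} = - l$ ($q{\left(l \right)} = l \left(-1\right) = - l$)
$j = -21$ ($j = -3 - 18 = -21$)
$Z{\left(A \right)} = \frac{76 - 17 A}{-11 + A}$ ($Z{\left(A \right)} = \frac{\left(- 18 A + 76\right) + A}{\left(-1\right) 11 + A} = \frac{\left(76 - 18 A\right) + A}{-11 + A} = \frac{76 - 17 A}{-11 + A}$)
$Z{\left(j \right)} - 33289 = \frac{76 - -357}{-11 - 21} - 33289 = \frac{76 + 357}{-32} - 33289 = \left(- \frac{1}{32}\right) 433 - 33289 = - \frac{433}{32} - 33289 = - \frac{1065681}{32}$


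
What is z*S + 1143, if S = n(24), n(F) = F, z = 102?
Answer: 3591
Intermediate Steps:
S = 24
z*S + 1143 = 102*24 + 1143 = 2448 + 1143 = 3591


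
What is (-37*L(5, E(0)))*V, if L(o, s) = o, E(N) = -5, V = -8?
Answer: 1480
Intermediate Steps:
(-37*L(5, E(0)))*V = -37*5*(-8) = -185*(-8) = 1480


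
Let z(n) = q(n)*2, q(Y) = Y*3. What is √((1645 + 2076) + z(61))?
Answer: √4087 ≈ 63.930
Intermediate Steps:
q(Y) = 3*Y
z(n) = 6*n (z(n) = (3*n)*2 = 6*n)
√((1645 + 2076) + z(61)) = √((1645 + 2076) + 6*61) = √(3721 + 366) = √4087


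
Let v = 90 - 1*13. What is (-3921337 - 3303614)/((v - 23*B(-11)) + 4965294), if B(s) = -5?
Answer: -2408317/1655162 ≈ -1.4550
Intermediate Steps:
v = 77 (v = 90 - 13 = 77)
(-3921337 - 3303614)/((v - 23*B(-11)) + 4965294) = (-3921337 - 3303614)/((77 - 23*(-5)) + 4965294) = -7224951/((77 + 115) + 4965294) = -7224951/(192 + 4965294) = -7224951/4965486 = -7224951*1/4965486 = -2408317/1655162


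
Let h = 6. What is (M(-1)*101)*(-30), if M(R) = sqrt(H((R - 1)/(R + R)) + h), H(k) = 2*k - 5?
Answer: -3030*sqrt(3) ≈ -5248.1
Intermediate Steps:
H(k) = -5 + 2*k
M(R) = sqrt(1 + (-1 + R)/R) (M(R) = sqrt((-5 + 2*((R - 1)/(R + R))) + 6) = sqrt((-5 + 2*((-1 + R)/((2*R)))) + 6) = sqrt((-5 + 2*((-1 + R)*(1/(2*R)))) + 6) = sqrt((-5 + 2*((-1 + R)/(2*R))) + 6) = sqrt((-5 + (-1 + R)/R) + 6) = sqrt(1 + (-1 + R)/R))
(M(-1)*101)*(-30) = (sqrt(2 - 1/(-1))*101)*(-30) = (sqrt(2 - 1*(-1))*101)*(-30) = (sqrt(2 + 1)*101)*(-30) = (sqrt(3)*101)*(-30) = (101*sqrt(3))*(-30) = -3030*sqrt(3)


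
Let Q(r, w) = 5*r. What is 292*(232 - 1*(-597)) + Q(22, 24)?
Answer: 242178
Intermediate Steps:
292*(232 - 1*(-597)) + Q(22, 24) = 292*(232 - 1*(-597)) + 5*22 = 292*(232 + 597) + 110 = 292*829 + 110 = 242068 + 110 = 242178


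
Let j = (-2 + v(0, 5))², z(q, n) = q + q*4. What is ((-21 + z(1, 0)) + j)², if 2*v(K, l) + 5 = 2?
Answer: 225/16 ≈ 14.063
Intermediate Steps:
z(q, n) = 5*q (z(q, n) = q + 4*q = 5*q)
v(K, l) = -3/2 (v(K, l) = -5/2 + (½)*2 = -5/2 + 1 = -3/2)
j = 49/4 (j = (-2 - 3/2)² = (-7/2)² = 49/4 ≈ 12.250)
((-21 + z(1, 0)) + j)² = ((-21 + 5*1) + 49/4)² = ((-21 + 5) + 49/4)² = (-16 + 49/4)² = (-15/4)² = 225/16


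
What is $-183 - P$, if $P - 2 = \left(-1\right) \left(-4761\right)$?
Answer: $-4946$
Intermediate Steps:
$P = 4763$ ($P = 2 - -4761 = 2 + 4761 = 4763$)
$-183 - P = -183 - 4763 = -4946$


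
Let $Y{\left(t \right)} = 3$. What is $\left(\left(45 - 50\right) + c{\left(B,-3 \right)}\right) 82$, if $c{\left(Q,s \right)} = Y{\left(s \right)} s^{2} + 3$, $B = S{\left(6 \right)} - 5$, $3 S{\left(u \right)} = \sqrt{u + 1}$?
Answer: $2050$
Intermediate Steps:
$S{\left(u \right)} = \frac{\sqrt{1 + u}}{3}$ ($S{\left(u \right)} = \frac{\sqrt{u + 1}}{3} = \frac{\sqrt{1 + u}}{3}$)
$B = -5 + \frac{\sqrt{7}}{3}$ ($B = \frac{\sqrt{1 + 6}}{3} - 5 = \frac{\sqrt{7}}{3} - 5 = -5 + \frac{\sqrt{7}}{3} \approx -4.1181$)
$c{\left(Q,s \right)} = 3 + 3 s^{2}$ ($c{\left(Q,s \right)} = 3 s^{2} + 3 = 3 + 3 s^{2}$)
$\left(\left(45 - 50\right) + c{\left(B,-3 \right)}\right) 82 = \left(\left(45 - 50\right) + \left(3 + 3 \left(-3\right)^{2}\right)\right) 82 = \left(-5 + \left(3 + 3 \cdot 9\right)\right) 82 = \left(-5 + \left(3 + 27\right)\right) 82 = \left(-5 + 30\right) 82 = 25 \cdot 82 = 2050$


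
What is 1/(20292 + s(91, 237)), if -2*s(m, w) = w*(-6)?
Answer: 1/21003 ≈ 4.7612e-5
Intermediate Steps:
s(m, w) = 3*w (s(m, w) = -w*(-6)/2 = -(-3)*w = 3*w)
1/(20292 + s(91, 237)) = 1/(20292 + 3*237) = 1/(20292 + 711) = 1/21003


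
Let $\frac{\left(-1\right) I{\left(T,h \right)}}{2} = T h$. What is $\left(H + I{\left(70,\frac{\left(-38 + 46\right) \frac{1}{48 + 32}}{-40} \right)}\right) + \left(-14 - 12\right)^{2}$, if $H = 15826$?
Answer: $\frac{330047}{20} \approx 16502.0$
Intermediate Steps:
$I{\left(T,h \right)} = - 2 T h$
$\left(H + I{\left(70,\frac{\left(-38 + 46\right) \frac{1}{48 + 32}}{-40} \right)}\right) + \left(-14 - 12\right)^{2} = \left(15826 - 140 \frac{\left(-38 + 46\right) \frac{1}{48 + 32}}{-40}\right) + \left(-14 - 12\right)^{2} = \left(15826 - 140 \cdot \frac{8}{80} \left(- \frac{1}{40}\right)\right) + \left(-26\right)^{2} = \left(15826 - 140 \cdot 8 \cdot \frac{1}{80} \left(- \frac{1}{40}\right)\right) + 676 = \left(15826 - 140 \cdot \frac{1}{10} \left(- \frac{1}{40}\right)\right) + 676 = \left(15826 - 140 \left(- \frac{1}{400}\right)\right) + 676 = \left(15826 + \frac{7}{20}\right) + 676 = \frac{316527}{20} + 676 = \frac{330047}{20}$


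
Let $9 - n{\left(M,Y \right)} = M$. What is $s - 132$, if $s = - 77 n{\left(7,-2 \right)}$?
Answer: $-286$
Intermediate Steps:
$n{\left(M,Y \right)} = 9 - M$
$s = -154$ ($s = - 77 \left(9 - 7\right) = \left(-77\right) 2 = -154$)
$s - 132 = -154 - 132 = -286$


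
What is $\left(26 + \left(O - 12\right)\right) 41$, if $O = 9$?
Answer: $943$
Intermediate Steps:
$\left(26 + \left(O - 12\right)\right) 41 = \left(26 + \left(9 - 12\right)\right) 41 = \left(26 - 3\right) 41 = 23 \cdot 41 = 943$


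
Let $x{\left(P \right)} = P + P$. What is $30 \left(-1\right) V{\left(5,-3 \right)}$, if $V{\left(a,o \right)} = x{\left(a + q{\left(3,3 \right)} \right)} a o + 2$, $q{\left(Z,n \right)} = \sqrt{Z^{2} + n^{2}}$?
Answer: $4440 + 2700 \sqrt{2} \approx 8258.4$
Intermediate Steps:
$x{\left(P \right)} = 2 P$
$V{\left(a,o \right)} = 2 + a o \left(2 a + 6 \sqrt{2}\right)$ ($V{\left(a,o \right)} = 2 \left(a + \sqrt{3^{2} + 3^{2}}\right) a o + 2 = 2 \left(a + \sqrt{9 + 9}\right) a o + 2 = 2 \left(a + \sqrt{18}\right) a o + 2 = 2 \left(a + 3 \sqrt{2}\right) a o + 2 = \left(2 a + 6 \sqrt{2}\right) a o + 2 = a \left(2 a + 6 \sqrt{2}\right) o + 2 = a o \left(2 a + 6 \sqrt{2}\right) + 2 = 2 + a o \left(2 a + 6 \sqrt{2}\right)$)
$30 \left(-1\right) V{\left(5,-3 \right)} = 30 \left(-1\right) \left(2 + 2 \cdot 5 \left(-3\right) \left(5 + 3 \sqrt{2}\right)\right) = - 30 \left(2 - \left(150 + 90 \sqrt{2}\right)\right) = - 30 \left(-148 - 90 \sqrt{2}\right) = 4440 + 2700 \sqrt{2}$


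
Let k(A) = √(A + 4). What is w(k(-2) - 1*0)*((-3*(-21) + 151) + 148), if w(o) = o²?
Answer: 724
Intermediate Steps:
k(A) = √(4 + A)
w(k(-2) - 1*0)*((-3*(-21) + 151) + 148) = (√(4 - 2) - 1*0)²*((-3*(-21) + 151) + 148) = (√2 + 0)²*((63 + 151) + 148) = (√2)²*(214 + 148) = 2*362 = 724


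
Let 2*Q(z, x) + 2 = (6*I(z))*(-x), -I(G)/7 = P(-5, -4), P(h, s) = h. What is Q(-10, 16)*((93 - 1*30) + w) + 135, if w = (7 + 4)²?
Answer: -309169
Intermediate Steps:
I(G) = 35 (I(G) = -7*(-5) = 35)
w = 121 (w = 11² = 121)
Q(z, x) = -1 - 105*x (Q(z, x) = -1 + ((6*35)*(-x))/2 = -1 + (210*(-x))/2 = -1 + (-210*x)/2 = -1 - 105*x)
Q(-10, 16)*((93 - 1*30) + w) + 135 = (-1 - 105*16)*((93 - 1*30) + 121) + 135 = (-1 - 1680)*((93 - 30) + 121) + 135 = -1681*(63 + 121) + 135 = -1681*184 + 135 = -309304 + 135 = -309169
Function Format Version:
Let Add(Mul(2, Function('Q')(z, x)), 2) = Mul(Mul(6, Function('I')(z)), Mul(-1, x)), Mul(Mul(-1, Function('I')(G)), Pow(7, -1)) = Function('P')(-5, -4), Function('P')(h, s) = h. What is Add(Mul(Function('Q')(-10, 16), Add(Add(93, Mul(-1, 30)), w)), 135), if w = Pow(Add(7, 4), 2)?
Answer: -309169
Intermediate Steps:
Function('I')(G) = 35 (Function('I')(G) = Mul(-7, -5) = 35)
w = 121 (w = Pow(11, 2) = 121)
Function('Q')(z, x) = Add(-1, Mul(-105, x)) (Function('Q')(z, x) = Add(-1, Mul(Rational(1, 2), Mul(Mul(6, 35), Mul(-1, x)))) = Add(-1, Mul(Rational(1, 2), Mul(210, Mul(-1, x)))) = Add(-1, Mul(Rational(1, 2), Mul(-210, x))) = Add(-1, Mul(-105, x)))
Add(Mul(Function('Q')(-10, 16), Add(Add(93, Mul(-1, 30)), w)), 135) = Add(Mul(Add(-1, Mul(-105, 16)), Add(Add(93, Mul(-1, 30)), 121)), 135) = Add(Mul(Add(-1, -1680), Add(Add(93, -30), 121)), 135) = Add(Mul(-1681, Add(63, 121)), 135) = Add(Mul(-1681, 184), 135) = Add(-309304, 135) = -309169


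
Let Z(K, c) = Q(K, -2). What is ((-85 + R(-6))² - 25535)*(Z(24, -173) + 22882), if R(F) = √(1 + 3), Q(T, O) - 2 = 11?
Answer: -426900170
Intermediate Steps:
Q(T, O) = 13 (Q(T, O) = 2 + 11 = 13)
R(F) = 2 (R(F) = √4 = 2)
Z(K, c) = 13
((-85 + R(-6))² - 25535)*(Z(24, -173) + 22882) = ((-85 + 2)² - 25535)*(13 + 22882) = ((-83)² - 25535)*22895 = (6889 - 25535)*22895 = -18646*22895 = -426900170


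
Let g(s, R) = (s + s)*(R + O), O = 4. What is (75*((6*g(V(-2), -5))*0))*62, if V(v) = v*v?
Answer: 0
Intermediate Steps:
V(v) = v²
g(s, R) = 2*s*(4 + R) (g(s, R) = (s + s)*(R + 4) = (2*s)*(4 + R) = 2*s*(4 + R))
(75*((6*g(V(-2), -5))*0))*62 = (75*((6*(2*(-2)²*(4 - 5)))*0))*62 = (75*((6*(2*4*(-1)))*0))*62 = (75*((6*(-8))*0))*62 = (75*(-48*0))*62 = (75*0)*62 = 0*62 = 0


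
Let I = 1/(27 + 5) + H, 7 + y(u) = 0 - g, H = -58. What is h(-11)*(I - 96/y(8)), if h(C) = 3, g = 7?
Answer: -34347/224 ≈ -153.33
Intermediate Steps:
y(u) = -14 (y(u) = -7 + (0 - 1*7) = -7 + (0 - 7) = -7 - 7 = -14)
I = -1855/32 (I = 1/(27 + 5) - 58 = 1/32 - 58 = -1855/32 ≈ -57.969)
h(-11)*(I - 96/y(8)) = 3*(-1855/32 - 96/(-14)) = 3*(-1855/32 - 96*(-1/14)) = 3*(-1855/32 + 48/7) = 3*(-11449/224) = -34347/224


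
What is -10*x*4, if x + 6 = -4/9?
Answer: 2320/9 ≈ 257.78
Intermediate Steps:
x = -58/9 (x = -6 - 4/9 = -58/9 ≈ -6.4444)
-10*x*4 = -10*(-58/9)*4 = (580/9)*4 = 2320/9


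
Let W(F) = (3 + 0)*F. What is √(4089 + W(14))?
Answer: 9*√51 ≈ 64.273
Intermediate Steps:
W(F) = 3*F
√(4089 + W(14)) = √(4089 + 3*14) = √(4089 + 42) = √4131 = 9*√51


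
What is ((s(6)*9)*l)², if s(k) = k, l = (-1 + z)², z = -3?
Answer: 746496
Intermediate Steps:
l = 16 (l = (-1 - 3)² = (-4)² = 16)
((s(6)*9)*l)² = ((6*9)*16)² = (54*16)² = 864² = 746496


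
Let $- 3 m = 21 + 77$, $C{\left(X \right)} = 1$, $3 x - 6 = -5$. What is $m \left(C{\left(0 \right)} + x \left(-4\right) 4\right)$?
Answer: $\frac{1274}{9} \approx 141.56$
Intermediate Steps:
$x = \frac{1}{3}$ ($x = 2 + \frac{1}{3} \left(-5\right) = 2 - \frac{5}{3} = \frac{1}{3} \approx 0.33333$)
$m = - \frac{98}{3}$ ($m = - \frac{21 + 77}{3} = \left(- \frac{1}{3}\right) 98 = - \frac{98}{3} \approx -32.667$)
$m \left(C{\left(0 \right)} + x \left(-4\right) 4\right) = - \frac{98 \left(1 + \frac{1}{3} \left(-4\right) 4\right)}{3} = - \frac{98 \left(1 - \frac{16}{3}\right)}{3} = \left(- \frac{98}{3}\right) \left(- \frac{13}{3}\right) = \frac{1274}{9}$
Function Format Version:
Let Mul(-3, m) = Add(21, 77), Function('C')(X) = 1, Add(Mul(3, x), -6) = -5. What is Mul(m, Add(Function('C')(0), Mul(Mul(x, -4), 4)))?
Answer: Rational(1274, 9) ≈ 141.56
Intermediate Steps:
x = Rational(1, 3) (x = Add(2, Mul(Rational(1, 3), -5)) = Add(2, Rational(-5, 3)) = Rational(1, 3) ≈ 0.33333)
m = Rational(-98, 3) (m = Mul(Rational(-1, 3), Add(21, 77)) = Mul(Rational(-1, 3), 98) = Rational(-98, 3) ≈ -32.667)
Mul(m, Add(Function('C')(0), Mul(Mul(x, -4), 4))) = Mul(Rational(-98, 3), Add(1, Mul(Mul(Rational(1, 3), -4), 4))) = Mul(Rational(-98, 3), Add(1, Mul(Rational(-4, 3), 4))) = Mul(Rational(-98, 3), Add(1, Rational(-16, 3))) = Mul(Rational(-98, 3), Rational(-13, 3)) = Rational(1274, 9)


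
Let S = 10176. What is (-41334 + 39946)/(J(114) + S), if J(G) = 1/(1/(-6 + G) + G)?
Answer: -4272611/31324299 ≈ -0.13640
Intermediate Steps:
J(G) = 1/(G + 1/(-6 + G))
(-41334 + 39946)/(J(114) + S) = (-41334 + 39946)/((-6 + 114)/(1 + 114² - 6*114) + 10176) = -1388/(108/(1 + 12996 - 684) + 10176) = -1388/(108/12313 + 10176) = -1388/125297196/12313 = -1388*12313/125297196 = -4272611/31324299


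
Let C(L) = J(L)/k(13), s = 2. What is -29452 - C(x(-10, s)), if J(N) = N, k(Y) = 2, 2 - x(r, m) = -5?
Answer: -58911/2 ≈ -29456.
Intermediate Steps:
x(r, m) = 7 (x(r, m) = 2 - 1*(-5) = 2 + 5 = 7)
C(L) = L/2
-29452 - C(x(-10, s)) = -29452 - 7/2 = -58911/2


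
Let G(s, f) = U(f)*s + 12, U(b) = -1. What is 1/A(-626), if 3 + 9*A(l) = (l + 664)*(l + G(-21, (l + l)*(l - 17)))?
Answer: -9/22537 ≈ -0.00039934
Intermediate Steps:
G(s, f) = 12 - s (G(s, f) = -s + 12 = 12 - s)
A(l) = -1/3 + (33 + l)*(664 + l)/9 (A(l) = -1/3 + ((l + 664)*(l + (12 - 1*(-21))))/9 = -1/3 + ((664 + l)*(l + (12 + 21)))/9 = -1/3 + ((664 + l)*(l + 33))/9 = -1/3 + ((664 + l)*(33 + l))/9 = -1/3 + ((33 + l)*(664 + l))/9 = -1/3 + (33 + l)*(664 + l)/9)
1/A(-626) = 1/(7303/3 + (1/9)*(-626)**2 + (697/9)*(-626)) = 1/(7303/3 + (1/9)*391876 - 436322/9) = 1/(7303/3 + 391876/9 - 436322/9) = 1/(-22537/9) = -9/22537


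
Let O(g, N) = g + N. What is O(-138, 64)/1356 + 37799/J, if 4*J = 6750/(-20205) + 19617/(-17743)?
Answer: -272221460762629/2592103158 ≈ -1.0502e+5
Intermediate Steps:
O(g, N) = N + g
J = -11469483/31866428 (J = (6750/(-20205) + 19617/(-17743))/4 = (6750*(-1/20205) + 19617*(-1/17743))/4 = (-150/449 - 19617/17743)/4 = (¼)*(-11469483/7966607) = -11469483/31866428 ≈ -0.35992)
O(-138, 64)/1356 + 37799/J = (64 - 138)/1356 + 37799/(-11469483/31866428) = -74*1/1356 + 37799*(-31866428/11469483) = -37/678 - 1204519111972/11469483 = -272221460762629/2592103158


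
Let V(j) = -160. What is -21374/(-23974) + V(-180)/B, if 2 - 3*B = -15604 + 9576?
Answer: 1956295/2409387 ≈ 0.81195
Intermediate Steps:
B = 2010 (B = ⅔ - (-15604 + 9576)/3 = ⅔ - ⅓*(-6028) = ⅔ + 6028/3 = 2010)
-21374/(-23974) + V(-180)/B = -21374/(-23974) - 160/2010 = -21374*(-1/23974) - 160*1/2010 = 10687/11987 - 16/201 = 1956295/2409387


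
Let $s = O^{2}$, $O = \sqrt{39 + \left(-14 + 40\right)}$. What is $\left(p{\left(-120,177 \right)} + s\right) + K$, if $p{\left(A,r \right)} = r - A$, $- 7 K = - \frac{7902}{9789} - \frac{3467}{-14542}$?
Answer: $\frac{120266674371}{332153822} \approx 362.08$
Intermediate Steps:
$O = \sqrt{65}$ ($O = \sqrt{39 + 26} = \sqrt{65} \approx 8.0623$)
$K = \frac{26990807}{332153822}$ ($K = - \frac{- \frac{7902}{9789} - \frac{3467}{-14542}}{7} = - \frac{\left(-7902\right) \frac{1}{9789} - - \frac{3467}{14542}}{7} = - \frac{- \frac{2634}{3263} + \frac{3467}{14542}}{7} = \left(- \frac{1}{7}\right) \left(- \frac{26990807}{47450546}\right) = \frac{26990807}{332153822} \approx 0.08126$)
$s = 65$ ($s = \left(\sqrt{65}\right)^{2} = 65$)
$\left(p{\left(-120,177 \right)} + s\right) + K = \left(\left(177 - -120\right) + 65\right) + \frac{26990807}{332153822} = \left(\left(177 + 120\right) + 65\right) + \frac{26990807}{332153822} = \left(297 + 65\right) + \frac{26990807}{332153822} = 362 + \frac{26990807}{332153822} = \frac{120266674371}{332153822}$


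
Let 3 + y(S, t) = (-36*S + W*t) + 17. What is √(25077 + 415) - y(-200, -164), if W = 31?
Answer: -2130 + 2*√6373 ≈ -1970.3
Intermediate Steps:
y(S, t) = 14 - 36*S + 31*t (y(S, t) = -3 + ((-36*S + 31*t) + 17) = -3 + (17 - 36*S + 31*t) = 14 - 36*S + 31*t)
√(25077 + 415) - y(-200, -164) = √(25077 + 415) - (14 - 36*(-200) + 31*(-164)) = √25492 - (14 + 7200 - 5084) = 2*√6373 - 1*2130 = 2*√6373 - 2130 = -2130 + 2*√6373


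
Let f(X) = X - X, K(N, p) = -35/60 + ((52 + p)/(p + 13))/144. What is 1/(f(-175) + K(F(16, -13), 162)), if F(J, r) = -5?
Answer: -12600/7243 ≈ -1.7396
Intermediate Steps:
K(N, p) = -7/12 + (52 + p)/(144*(13 + p)) (K(N, p) = -35*1/60 + ((52 + p)/(13 + p))*(1/144) = -7/12 + ((52 + p)/(13 + p))*(1/144) = -7/12 + (52 + p)/(144*(13 + p)))
f(X) = 0
1/(f(-175) + K(F(16, -13), 162)) = 1/(0 + (-1040 - 83*162)/(144*(13 + 162))) = 1/(0 + (1/144)*(-1040 - 13446)/175) = 1/(0 + (1/144)*(1/175)*(-14486)) = 1/(0 - 7243/12600) = 1/(-7243/12600) = -12600/7243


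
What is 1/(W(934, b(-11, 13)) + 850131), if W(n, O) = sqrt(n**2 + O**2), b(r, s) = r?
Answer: 850131/722721844684 - sqrt(872477)/722721844684 ≈ 1.1750e-6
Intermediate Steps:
W(n, O) = sqrt(O**2 + n**2)
1/(W(934, b(-11, 13)) + 850131) = 1/(sqrt((-11)**2 + 934**2) + 850131) = 1/(sqrt(121 + 872356) + 850131) = 1/(sqrt(872477) + 850131) = 1/(850131 + sqrt(872477))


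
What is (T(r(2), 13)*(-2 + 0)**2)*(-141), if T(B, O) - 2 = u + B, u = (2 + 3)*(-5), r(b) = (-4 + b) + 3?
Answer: 12408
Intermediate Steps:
r(b) = -1 + b
u = -25 (u = 5*(-5) = -25)
T(B, O) = -23 + B (T(B, O) = 2 + (-25 + B) = -23 + B)
(T(r(2), 13)*(-2 + 0)**2)*(-141) = ((-23 + (-1 + 2))*(-2 + 0)**2)*(-141) = ((-23 + 1)*(-2)**2)*(-141) = -22*4*(-141) = -88*(-141) = 12408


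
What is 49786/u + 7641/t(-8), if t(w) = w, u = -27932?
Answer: -53456675/55864 ≈ -956.91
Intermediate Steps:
49786/u + 7641/t(-8) = 49786/(-27932) + 7641/(-8) = 49786*(-1/27932) + 7641*(-⅛) = -24893/13966 - 7641/8 = -53456675/55864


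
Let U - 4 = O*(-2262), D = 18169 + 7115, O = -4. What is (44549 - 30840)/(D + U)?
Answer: 13709/34336 ≈ 0.39926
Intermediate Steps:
D = 25284
U = 9052 (U = 4 - 4*(-2262) = 4 + 9048 = 9052)
(44549 - 30840)/(D + U) = (44549 - 30840)/(25284 + 9052) = 13709/34336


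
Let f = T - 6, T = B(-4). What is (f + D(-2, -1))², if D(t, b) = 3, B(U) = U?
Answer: 49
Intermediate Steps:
T = -4
f = -10 (f = -4 - 6 = -10)
(f + D(-2, -1))² = (-10 + 3)² = (-7)² = 49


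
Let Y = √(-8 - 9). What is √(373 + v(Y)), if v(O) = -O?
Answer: √(373 - I*√17) ≈ 19.314 - 0.1067*I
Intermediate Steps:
Y = I*√17 (Y = √(-17) = I*√17 ≈ 4.1231*I)
√(373 + v(Y)) = √(373 - I*√17)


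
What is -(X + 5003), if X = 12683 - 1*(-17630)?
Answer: -35316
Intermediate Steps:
X = 30313 (X = 12683 + 17630 = 30313)
-(X + 5003) = -(30313 + 5003) = -1*35316 = -35316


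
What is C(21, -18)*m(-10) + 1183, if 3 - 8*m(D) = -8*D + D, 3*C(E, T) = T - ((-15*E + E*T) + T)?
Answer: -6013/8 ≈ -751.63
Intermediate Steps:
C(E, T) = 5*E - E*T/3 (C(E, T) = (T - ((-15*E + E*T) + T))/3 = (T - (T - 15*E + E*T))/3 = (T + (-T + 15*E - E*T))/3 = (15*E - E*T)/3 = 5*E - E*T/3)
m(D) = 3/8 + 7*D/8 (m(D) = 3/8 - (-8*D + D)/8 = 3/8 - (-7)*D/8 = 3/8 + 7*D/8)
C(21, -18)*m(-10) + 1183 = ((1/3)*21*(15 - 1*(-18)))*(3/8 + (7/8)*(-10)) + 1183 = ((1/3)*21*(15 + 18))*(3/8 - 35/4) + 1183 = ((1/3)*21*33)*(-67/8) + 1183 = 231*(-67/8) + 1183 = -15477/8 + 1183 = -6013/8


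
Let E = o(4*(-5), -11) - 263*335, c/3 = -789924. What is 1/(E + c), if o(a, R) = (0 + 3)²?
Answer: -1/2457868 ≈ -4.0686e-7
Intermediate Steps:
o(a, R) = 9 (o(a, R) = 3² = 9)
c = -2369772 (c = 3*(-789924) = -2369772)
E = -88096 (E = 9 - 263*335 = 9 - 88105 = -88096)
1/(E + c) = 1/(-88096 - 2369772) = 1/(-2457868) = -1/2457868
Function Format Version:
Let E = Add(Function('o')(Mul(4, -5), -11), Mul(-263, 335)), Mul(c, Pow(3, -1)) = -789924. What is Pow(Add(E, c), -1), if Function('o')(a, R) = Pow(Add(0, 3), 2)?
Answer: Rational(-1, 2457868) ≈ -4.0686e-7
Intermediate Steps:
Function('o')(a, R) = 9 (Function('o')(a, R) = Pow(3, 2) = 9)
c = -2369772 (c = Mul(3, -789924) = -2369772)
E = -88096 (E = Add(9, Mul(-263, 335)) = Add(9, -88105) = -88096)
Pow(Add(E, c), -1) = Pow(Add(-88096, -2369772), -1) = Pow(-2457868, -1) = Rational(-1, 2457868)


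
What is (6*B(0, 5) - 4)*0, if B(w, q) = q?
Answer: 0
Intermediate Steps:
(6*B(0, 5) - 4)*0 = (6*5 - 4)*0 = (30 - 4)*0 = 26*0 = 0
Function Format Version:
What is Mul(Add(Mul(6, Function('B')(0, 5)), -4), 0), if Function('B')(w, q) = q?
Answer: 0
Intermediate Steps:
Mul(Add(Mul(6, Function('B')(0, 5)), -4), 0) = Mul(Add(Mul(6, 5), -4), 0) = Mul(Add(30, -4), 0) = Mul(26, 0) = 0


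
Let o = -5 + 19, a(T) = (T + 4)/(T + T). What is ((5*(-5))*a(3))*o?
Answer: -1225/3 ≈ -408.33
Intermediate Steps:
a(T) = (4 + T)/(2*T) (a(T) = (4 + T)/((2*T)) = (4 + T)*(1/(2*T)) = (4 + T)/(2*T))
o = 14
((5*(-5))*a(3))*o = ((5*(-5))*((½)*(4 + 3)/3))*14 = -25*7/(2*3)*14 = -25*7/6*14 = -175/6*14 = -1225/3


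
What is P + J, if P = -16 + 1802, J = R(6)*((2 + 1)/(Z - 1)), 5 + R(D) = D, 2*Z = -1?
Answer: 1784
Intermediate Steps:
Z = -1/2 (Z = (1/2)*(-1) = -1/2 ≈ -0.50000)
R(D) = -5 + D
J = -2 (J = (-5 + 6)*((2 + 1)/(-1/2 - 1)) = 1*(3/(-3/2)) = 1*(3*(-2/3)) = 1*(-2) = -2)
P = 1786
P + J = 1786 - 2 = 1784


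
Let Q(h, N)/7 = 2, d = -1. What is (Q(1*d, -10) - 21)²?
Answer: 49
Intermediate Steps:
Q(h, N) = 14 (Q(h, N) = 7*2 = 14)
(Q(1*d, -10) - 21)² = (14 - 21)² = (-7)² = 49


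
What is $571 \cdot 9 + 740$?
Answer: $5879$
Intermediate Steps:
$571 \cdot 9 + 740 = 5139 + 740 = 5879$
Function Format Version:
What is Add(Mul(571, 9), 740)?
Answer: 5879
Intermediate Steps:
Add(Mul(571, 9), 740) = Add(5139, 740) = 5879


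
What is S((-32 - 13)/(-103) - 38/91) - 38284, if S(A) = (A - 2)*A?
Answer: -3363372550901/87853129 ≈ -38284.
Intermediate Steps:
S(A) = A*(-2 + A) (S(A) = (-2 + A)*A = A*(-2 + A))
S((-32 - 13)/(-103) - 38/91) - 38284 = ((-32 - 13)/(-103) - 38/91)*(-2 + ((-32 - 13)/(-103) - 38/91)) - 38284 = (-45*(-1/103) - 38*1/91)*(-2 + (-45*(-1/103) - 38*1/91)) - 38284 = (45/103 - 38/91)*(-2 + (45/103 - 38/91)) - 38284 = 181*(-2 + 181/9373)/9373 - 38284 = (181/9373)*(-18565/9373) - 38284 = -3360265/87853129 - 38284 = -3363372550901/87853129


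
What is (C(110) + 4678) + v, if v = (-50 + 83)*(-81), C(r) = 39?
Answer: 2044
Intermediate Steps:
v = -2673 (v = 33*(-81) = -2673)
(C(110) + 4678) + v = (39 + 4678) - 2673 = 4717 - 2673 = 2044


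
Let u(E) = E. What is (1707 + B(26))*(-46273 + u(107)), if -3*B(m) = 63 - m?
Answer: -234707944/3 ≈ -7.8236e+7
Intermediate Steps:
B(m) = -21 + m/3 (B(m) = -(63 - m)/3 = -21 + m/3)
(1707 + B(26))*(-46273 + u(107)) = (1707 + (-21 + (⅓)*26))*(-46273 + 107) = (1707 + (-21 + 26/3))*(-46166) = (1707 - 37/3)*(-46166) = (5084/3)*(-46166) = -234707944/3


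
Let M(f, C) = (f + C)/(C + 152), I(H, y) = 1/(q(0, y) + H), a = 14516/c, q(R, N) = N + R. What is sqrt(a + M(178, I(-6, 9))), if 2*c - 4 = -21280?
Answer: I*sqrt(127276067967)/810261 ≈ 0.4403*I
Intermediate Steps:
c = -10638 (c = 2 + (1/2)*(-21280) = 2 - 10640 = -10638)
a = -7258/5319 (a = 14516/(-10638) = 14516*(-1/10638) = -7258/5319 ≈ -1.3645)
I(H, y) = 1/(H + y) (I(H, y) = 1/((y + 0) + H) = 1/(y + H) = 1/(H + y))
M(f, C) = (C + f)/(152 + C)
sqrt(a + M(178, I(-6, 9))) = sqrt(-7258/5319 + (1/(-6 + 9) + 178)/(152 + 1/(-6 + 9))) = sqrt(-7258/5319 + (1/3 + 178)/(152 + 1/3)) = sqrt(-7258/5319 + (535/3)/(457/3)) = sqrt(-7258/5319 + (3/457)*(535/3)) = sqrt(-7258/5319 + 535/457) = sqrt(-471241/2430783) = I*sqrt(127276067967)/810261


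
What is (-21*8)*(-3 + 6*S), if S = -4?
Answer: 4536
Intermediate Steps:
(-21*8)*(-3 + 6*S) = (-21*8)*(-3 + 6*(-4)) = -168*(-3 - 24) = -168*(-27) = 4536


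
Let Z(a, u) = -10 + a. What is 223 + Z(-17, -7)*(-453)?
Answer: 12454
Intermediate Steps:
223 + Z(-17, -7)*(-453) = 223 + (-10 - 17)*(-453) = 223 - 27*(-453) = 223 + 12231 = 12454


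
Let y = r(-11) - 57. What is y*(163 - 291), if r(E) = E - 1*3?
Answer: 9088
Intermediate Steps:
r(E) = -3 + E (r(E) = E - 3 = -3 + E)
y = -71 (y = (-3 - 11) - 57 = -14 - 57 = -71)
y*(163 - 291) = -71*(163 - 291) = -71*(-128) = 9088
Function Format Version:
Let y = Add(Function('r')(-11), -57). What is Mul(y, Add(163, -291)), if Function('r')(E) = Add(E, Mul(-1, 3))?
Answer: 9088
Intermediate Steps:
Function('r')(E) = Add(-3, E) (Function('r')(E) = Add(E, -3) = Add(-3, E))
y = -71 (y = Add(Add(-3, -11), -57) = Add(-14, -57) = -71)
Mul(y, Add(163, -291)) = Mul(-71, Add(163, -291)) = Mul(-71, -128) = 9088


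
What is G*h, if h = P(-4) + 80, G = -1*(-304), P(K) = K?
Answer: 23104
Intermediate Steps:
G = 304
h = 76 (h = -4 + 80 = 76)
G*h = 304*76 = 23104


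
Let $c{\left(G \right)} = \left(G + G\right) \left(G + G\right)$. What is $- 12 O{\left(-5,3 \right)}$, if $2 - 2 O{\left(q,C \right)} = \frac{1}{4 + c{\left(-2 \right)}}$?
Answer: $- \frac{117}{10} \approx -11.7$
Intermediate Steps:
$c{\left(G \right)} = 4 G^{2}$ ($c{\left(G \right)} = 2 G 2 G = 4 G^{2}$)
$O{\left(q,C \right)} = \frac{39}{40}$ ($O{\left(q,C \right)} = 1 - \frac{1}{2 \left(4 + 4 \left(-2\right)^{2}\right)} = 1 - \frac{1}{2 \left(4 + 4 \cdot 4\right)} = 1 - \frac{1}{2 \left(4 + 16\right)} = 1 - \frac{1}{2 \cdot 20} = 1 - \frac{1}{40} = \frac{39}{40}$)
$- 12 O{\left(-5,3 \right)} = \left(-12\right) \frac{39}{40} = - \frac{117}{10}$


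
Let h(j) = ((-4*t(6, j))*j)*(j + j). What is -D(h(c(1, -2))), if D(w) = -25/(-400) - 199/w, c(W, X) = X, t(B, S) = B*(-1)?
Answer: 187/192 ≈ 0.97396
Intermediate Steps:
t(B, S) = -B
h(j) = 48*j² (h(j) = ((-(-4)*6)*j)*(j + j) = ((-4*(-6))*j)*(2*j) = (24*j)*(2*j) = 48*j²)
D(w) = 1/16 - 199/w (D(w) = -25*(-1/400) - 199/w = 1/16 - 199/w)
-D(h(c(1, -2))) = -(-3184 + 48*(-2)²)/(16*(48*(-2)²)) = -(-3184 + 48*4)/(16*(48*4)) = -(-3184 + 192)/(16*192) = -(-2992)/(16*192) = -1*(-187/192) = 187/192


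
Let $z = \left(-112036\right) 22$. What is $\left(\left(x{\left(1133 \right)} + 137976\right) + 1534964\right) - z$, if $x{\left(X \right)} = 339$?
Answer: $4138071$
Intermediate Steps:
$z = -2464792$
$\left(\left(x{\left(1133 \right)} + 137976\right) + 1534964\right) - z = \left(\left(339 + 137976\right) + 1534964\right) - -2464792 = \left(138315 + 1534964\right) + 2464792 = 1673279 + 2464792 = 4138071$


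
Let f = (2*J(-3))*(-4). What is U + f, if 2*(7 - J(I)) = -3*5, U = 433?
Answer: 317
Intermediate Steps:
J(I) = 29/2 (J(I) = 7 - (-3)*5/2 = 7 - ½*(-15) = 7 + 15/2 = 29/2)
f = -116 (f = (2*(29/2))*(-4) = 29*(-4) = -116)
U + f = 433 - 116 = 317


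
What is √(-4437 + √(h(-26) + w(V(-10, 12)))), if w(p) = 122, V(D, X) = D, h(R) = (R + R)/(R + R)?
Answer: √(-4437 + √123) ≈ 66.527*I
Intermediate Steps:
h(R) = 1 (h(R) = (2*R)/((2*R)) = (2*R)*(1/(2*R)) = 1)
√(-4437 + √(h(-26) + w(V(-10, 12)))) = √(-4437 + √(1 + 122)) = √(-4437 + √123)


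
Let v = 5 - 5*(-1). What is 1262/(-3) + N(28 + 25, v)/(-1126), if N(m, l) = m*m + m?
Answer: -714799/1689 ≈ -423.21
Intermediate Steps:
v = 10 (v = 5 + 5 = 10)
N(m, l) = m + m² (N(m, l) = m² + m = m + m²)
1262/(-3) + N(28 + 25, v)/(-1126) = 1262/(-3) + ((28 + 25)*(1 + (28 + 25)))/(-1126) = 1262*(-⅓) + (53*(1 + 53))*(-1/1126) = -1262/3 + (53*54)*(-1/1126) = -1262/3 + 2862*(-1/1126) = -1262/3 - 1431/563 = -714799/1689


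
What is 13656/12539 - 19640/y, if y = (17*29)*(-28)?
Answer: 108693346/43272089 ≈ 2.5119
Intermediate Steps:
y = -13804 (y = 493*(-28) = -13804)
13656/12539 - 19640/y = 13656/12539 - 19640/(-13804) = 13656*(1/12539) - 19640*(-1/13804) = 13656/12539 + 4910/3451 = 108693346/43272089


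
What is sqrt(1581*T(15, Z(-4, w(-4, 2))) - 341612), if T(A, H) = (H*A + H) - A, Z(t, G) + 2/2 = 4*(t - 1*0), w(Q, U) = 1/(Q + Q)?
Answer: I*sqrt(795359) ≈ 891.83*I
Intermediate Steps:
w(Q, U) = 1/(2*Q)
Z(t, G) = -1 + 4*t (Z(t, G) = -1 + 4*(t - 1*0) = -1 + 4*(t + 0) = -1 + 4*t)
T(A, H) = H - A + A*H (T(A, H) = (A*H + H) - A = (H + A*H) - A = H - A + A*H)
sqrt(1581*T(15, Z(-4, w(-4, 2))) - 341612) = sqrt(1581*((-1 + 4*(-4)) - 1*15 + 15*(-1 + 4*(-4))) - 341612) = sqrt(1581*((-1 - 16) - 15 + 15*(-1 - 16)) - 341612) = sqrt(1581*(-17 - 15 + 15*(-17)) - 341612) = sqrt(1581*(-17 - 15 - 255) - 341612) = sqrt(1581*(-287) - 341612) = sqrt(-453747 - 341612) = sqrt(-795359) = I*sqrt(795359)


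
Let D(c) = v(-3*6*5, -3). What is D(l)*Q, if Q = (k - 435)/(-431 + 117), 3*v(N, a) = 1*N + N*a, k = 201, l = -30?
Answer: 7020/157 ≈ 44.713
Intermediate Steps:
v(N, a) = N/3 + N*a/3 (v(N, a) = (1*N + N*a)/3 = (N + N*a)/3 = N/3 + N*a/3)
D(c) = 60 (D(c) = (-3*6*5)*(1 - 3)/3 = (⅓)*(-18*5)*(-2) = (⅓)*(-90)*(-2) = 60)
Q = 117/157 (Q = (201 - 435)/(-431 + 117) = -234/(-314) = -234*(-1/314) = 117/157 ≈ 0.74522)
D(l)*Q = 60*(117/157) = 7020/157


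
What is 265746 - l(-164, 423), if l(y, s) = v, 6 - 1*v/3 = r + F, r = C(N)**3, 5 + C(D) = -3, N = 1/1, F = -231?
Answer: 263499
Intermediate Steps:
N = 1 (N = 1*1 = 1)
C(D) = -8 (C(D) = -5 - 3 = -8)
r = -512 (r = (-8)**3 = -512)
v = 2247 (v = 18 - 3*(-512 - 231) = 18 - 3*(-743) = 18 + 2229 = 2247)
l(y, s) = 2247
265746 - l(-164, 423) = 265746 - 1*2247 = 265746 - 2247 = 263499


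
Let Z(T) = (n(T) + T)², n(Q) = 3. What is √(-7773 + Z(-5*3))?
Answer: I*√7629 ≈ 87.344*I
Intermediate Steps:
Z(T) = (3 + T)²
√(-7773 + Z(-5*3)) = √(-7773 + (3 - 5*3)²) = √(-7773 + (3 - 15)²) = √(-7773 + (-12)²) = √(-7773 + 144) = √(-7629) = I*√7629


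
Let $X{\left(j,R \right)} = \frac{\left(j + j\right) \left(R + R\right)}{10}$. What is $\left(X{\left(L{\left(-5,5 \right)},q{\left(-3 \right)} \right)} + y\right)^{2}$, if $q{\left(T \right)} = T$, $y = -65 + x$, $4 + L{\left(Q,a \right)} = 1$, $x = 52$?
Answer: $\frac{2209}{25} \approx 88.36$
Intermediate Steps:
$L{\left(Q,a \right)} = -3$ ($L{\left(Q,a \right)} = -4 + 1 = -3$)
$y = -13$ ($y = -65 + 52 = -13$)
$X{\left(j,R \right)} = \frac{2 R j}{5}$ ($X{\left(j,R \right)} = 2 j 2 R \frac{1}{10} = 4 R j \frac{1}{10} = \frac{2 R j}{5}$)
$\left(X{\left(L{\left(-5,5 \right)},q{\left(-3 \right)} \right)} + y\right)^{2} = \left(\frac{2}{5} \left(-3\right) \left(-3\right) - 13\right)^{2} = \left(\frac{18}{5} - 13\right)^{2} = \left(- \frac{47}{5}\right)^{2} = \frac{2209}{25}$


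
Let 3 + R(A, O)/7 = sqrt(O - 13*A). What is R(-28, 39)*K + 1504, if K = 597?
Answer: -11033 + 4179*sqrt(403) ≈ 72860.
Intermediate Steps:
R(A, O) = -21 + 7*sqrt(O - 13*A)
R(-28, 39)*K + 1504 = (-21 + 7*sqrt(39 - 13*(-28)))*597 + 1504 = (-21 + 7*sqrt(39 + 364))*597 + 1504 = (-21 + 7*sqrt(403))*597 + 1504 = (-12537 + 4179*sqrt(403)) + 1504 = -11033 + 4179*sqrt(403)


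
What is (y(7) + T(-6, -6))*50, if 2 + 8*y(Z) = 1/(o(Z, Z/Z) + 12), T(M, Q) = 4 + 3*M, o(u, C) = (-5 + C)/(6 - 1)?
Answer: -159475/224 ≈ -711.94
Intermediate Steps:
o(u, C) = -1 + C/5 (o(u, C) = (-5 + C)/5 = (-5 + C)*(⅕) = -1 + C/5)
y(Z) = -107/448 (y(Z) = -¼ + 1/(8*((-1 + (Z/Z)/5) + 12)) = -¼ + 1/(8*((-1 + (⅕)*1) + 12)) = -¼ + 1/(8*((-1 + ⅕) + 12)) = -¼ + 1/(8*(-⅘ + 12)) = -¼ + 1/(8*(56/5)) = -¼ + (⅛)*(5/56) = -¼ + 5/448 = -107/448)
(y(7) + T(-6, -6))*50 = (-107/448 + (4 + 3*(-6)))*50 = (-107/448 + (4 - 18))*50 = (-107/448 - 14)*50 = -6379/448*50 = -159475/224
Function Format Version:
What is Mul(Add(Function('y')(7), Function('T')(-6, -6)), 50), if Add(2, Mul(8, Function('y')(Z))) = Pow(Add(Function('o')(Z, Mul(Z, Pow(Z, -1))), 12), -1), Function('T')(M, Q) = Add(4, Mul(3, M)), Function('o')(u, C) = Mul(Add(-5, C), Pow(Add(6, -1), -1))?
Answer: Rational(-159475, 224) ≈ -711.94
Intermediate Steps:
Function('o')(u, C) = Add(-1, Mul(Rational(1, 5), C)) (Function('o')(u, C) = Mul(Add(-5, C), Pow(5, -1)) = Mul(Add(-5, C), Rational(1, 5)) = Add(-1, Mul(Rational(1, 5), C)))
Function('y')(Z) = Rational(-107, 448) (Function('y')(Z) = Add(Rational(-1, 4), Mul(Rational(1, 8), Pow(Add(Add(-1, Mul(Rational(1, 5), Mul(Z, Pow(Z, -1)))), 12), -1))) = Add(Rational(-1, 4), Mul(Rational(1, 8), Pow(Add(Add(-1, Mul(Rational(1, 5), 1)), 12), -1))) = Add(Rational(-1, 4), Mul(Rational(1, 8), Pow(Add(Add(-1, Rational(1, 5)), 12), -1))) = Add(Rational(-1, 4), Mul(Rational(1, 8), Pow(Add(Rational(-4, 5), 12), -1))) = Add(Rational(-1, 4), Mul(Rational(1, 8), Pow(Rational(56, 5), -1))) = Add(Rational(-1, 4), Mul(Rational(1, 8), Rational(5, 56))) = Add(Rational(-1, 4), Rational(5, 448)) = Rational(-107, 448))
Mul(Add(Function('y')(7), Function('T')(-6, -6)), 50) = Mul(Add(Rational(-107, 448), Add(4, Mul(3, -6))), 50) = Mul(Add(Rational(-107, 448), Add(4, -18)), 50) = Mul(Add(Rational(-107, 448), -14), 50) = Mul(Rational(-6379, 448), 50) = Rational(-159475, 224)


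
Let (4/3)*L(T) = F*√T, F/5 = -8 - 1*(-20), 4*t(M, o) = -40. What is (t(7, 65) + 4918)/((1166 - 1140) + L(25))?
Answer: 4908/251 ≈ 19.554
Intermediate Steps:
t(M, o) = -10 (t(M, o) = (¼)*(-40) = -10)
F = 60 (F = 5*(-8 - 1*(-20)) = 5*(-8 + 20) = 5*12 = 60)
L(T) = 45*√T (L(T) = 3*(60*√T)/4 = 45*√T)
(t(7, 65) + 4918)/((1166 - 1140) + L(25)) = (-10 + 4918)/((1166 - 1140) + 45*√25) = 4908/(26 + 45*5) = 4908/(26 + 225) = 4908/251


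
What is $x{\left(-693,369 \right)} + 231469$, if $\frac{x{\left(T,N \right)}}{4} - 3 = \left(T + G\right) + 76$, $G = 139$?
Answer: $229569$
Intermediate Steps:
$x{\left(T,N \right)} = 872 + 4 T$ ($x{\left(T,N \right)} = 12 + 4 \left(\left(T + 139\right) + 76\right) = 12 + 4 \left(\left(139 + T\right) + 76\right) = 12 + 4 \left(215 + T\right) = 12 + \left(860 + 4 T\right) = 872 + 4 T$)
$x{\left(-693,369 \right)} + 231469 = \left(872 + 4 \left(-693\right)\right) + 231469 = \left(872 - 2772\right) + 231469 = -1900 + 231469 = 229569$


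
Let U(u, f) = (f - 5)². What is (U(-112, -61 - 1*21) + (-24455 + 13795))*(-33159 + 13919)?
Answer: 59470840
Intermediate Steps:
U(u, f) = (-5 + f)²
(U(-112, -61 - 1*21) + (-24455 + 13795))*(-33159 + 13919) = ((-5 + (-61 - 1*21))² + (-24455 + 13795))*(-33159 + 13919) = ((-5 + (-61 - 21))² - 10660)*(-19240) = ((-5 - 82)² - 10660)*(-19240) = ((-87)² - 10660)*(-19240) = (7569 - 10660)*(-19240) = -3091*(-19240) = 59470840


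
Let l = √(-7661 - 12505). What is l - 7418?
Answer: -7418 + I*√20166 ≈ -7418.0 + 142.01*I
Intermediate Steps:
l = I*√20166 (l = √(-20166) = I*√20166 ≈ 142.01*I)
l - 7418 = I*√20166 - 7418 = -7418 + I*√20166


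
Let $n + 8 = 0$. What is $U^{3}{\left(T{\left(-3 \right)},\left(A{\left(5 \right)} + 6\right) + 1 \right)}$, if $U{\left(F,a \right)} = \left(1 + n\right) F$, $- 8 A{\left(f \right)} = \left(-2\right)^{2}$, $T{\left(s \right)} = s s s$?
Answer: $6751269$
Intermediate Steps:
$n = -8$ ($n = -8 + 0 = -8$)
$T{\left(s \right)} = s^{3}$ ($T{\left(s \right)} = s^{2} s = s^{3}$)
$A{\left(f \right)} = - \frac{1}{2}$ ($A{\left(f \right)} = - \frac{\left(-2\right)^{2}}{8} = \left(- \frac{1}{8}\right) 4 = - \frac{1}{2}$)
$U{\left(F,a \right)} = - 7 F$ ($U{\left(F,a \right)} = \left(1 - 8\right) F = - 7 F$)
$U^{3}{\left(T{\left(-3 \right)},\left(A{\left(5 \right)} + 6\right) + 1 \right)} = \left(- 7 \left(-3\right)^{3}\right)^{3} = \left(\left(-7\right) \left(-27\right)\right)^{3} = 189^{3} = 6751269$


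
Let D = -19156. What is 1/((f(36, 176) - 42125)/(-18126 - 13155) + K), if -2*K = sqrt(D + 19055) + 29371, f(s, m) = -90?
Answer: -28736910670701/421977169422384551 + 978500961*I*sqrt(101)/421977169422384551 ≈ -6.8101e-5 + 2.3304e-8*I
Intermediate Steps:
K = -29371/2 - I*sqrt(101)/2 (K = -(sqrt(-19156 + 19055) + 29371)/2 = -(sqrt(-101) + 29371)/2 = -(I*sqrt(101) + 29371)/2 = -(29371 + I*sqrt(101))/2 = -29371/2 - I*sqrt(101)/2 ≈ -14686.0 - 5.0249*I)
1/((f(36, 176) - 42125)/(-18126 - 13155) + K) = 1/((-90 - 42125)/(-18126 - 13155) + (-29371/2 - I*sqrt(101)/2)) = 1/(-42215/(-31281) + (-29371/2 - I*sqrt(101)/2)) = 1/(-42215*(-1/31281) + (-29371/2 - I*sqrt(101)/2)) = 1/(42215/31281 + (-29371/2 - I*sqrt(101)/2)) = 1/(-918669821/62562 - I*sqrt(101)/2)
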